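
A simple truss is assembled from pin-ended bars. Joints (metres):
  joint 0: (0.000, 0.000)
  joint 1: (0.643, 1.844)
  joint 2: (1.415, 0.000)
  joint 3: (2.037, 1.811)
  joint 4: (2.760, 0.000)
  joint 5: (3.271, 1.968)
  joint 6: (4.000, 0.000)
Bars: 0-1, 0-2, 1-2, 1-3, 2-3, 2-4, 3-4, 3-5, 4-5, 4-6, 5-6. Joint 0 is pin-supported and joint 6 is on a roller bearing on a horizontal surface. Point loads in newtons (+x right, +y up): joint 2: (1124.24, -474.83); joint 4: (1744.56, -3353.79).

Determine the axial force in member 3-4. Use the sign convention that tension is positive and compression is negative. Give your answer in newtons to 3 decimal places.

717.039

N=7 nodes, M=11 members, R=3 reactions → 2N=14, M+R=14
member 0 (0-1): L=1.9529, (cx,cy)=(0.3293,0.9442)
member 1 (0-2): L=1.4150, (cx,cy)=(1.0000,0.0000)
member 2 (1-2): L=1.9991, (cx,cy)=(0.3862,-0.9224)
member 3 (1-3): L=1.3944, (cx,cy)=(0.9997,-0.0237)
member 4 (2-3): L=1.9148, (cx,cy)=(0.3248,0.9458)
member 5 (2-4): L=1.3450, (cx,cy)=(1.0000,0.0000)
member 6 (3-4): L=1.9500, (cx,cy)=(0.3708,-0.9287)
member 7 (3-5): L=1.2439, (cx,cy)=(0.9920,0.1262)
member 8 (4-5): L=2.0333, (cx,cy)=(0.2513,0.9679)
member 9 (4-6): L=1.2400, (cx,cy)=(1.0000,0.0000)
member 10 (5-6): L=2.0987, (cx,cy)=(0.3474,-0.9377)
solve A·x = −loads:
  F[0-1] = -1426.0490 N (compression)
  F[0-2] = +3338.3343 N (tension)
  F[1-2] = +1486.5598 N (tension)
  F[1-3] = -1043.9029 N (compression)
  F[2-3] = -947.8069 N (compression)
  F[2-4] = +3096.0482 N (tension)
  F[3-4] = +717.0389 N (tension)
  F[3-5] = -1630.3834 N (compression)
  F[4-5] = +2776.9893 N (tension)
  F[4-6] = +919.4313 N (tension)
  F[5-6] = -2646.9050 N (compression)
  Rx@0 = -2868.8000 N
  Ry@0 = +1346.5338 N
  Ry@6 = +2482.0862 N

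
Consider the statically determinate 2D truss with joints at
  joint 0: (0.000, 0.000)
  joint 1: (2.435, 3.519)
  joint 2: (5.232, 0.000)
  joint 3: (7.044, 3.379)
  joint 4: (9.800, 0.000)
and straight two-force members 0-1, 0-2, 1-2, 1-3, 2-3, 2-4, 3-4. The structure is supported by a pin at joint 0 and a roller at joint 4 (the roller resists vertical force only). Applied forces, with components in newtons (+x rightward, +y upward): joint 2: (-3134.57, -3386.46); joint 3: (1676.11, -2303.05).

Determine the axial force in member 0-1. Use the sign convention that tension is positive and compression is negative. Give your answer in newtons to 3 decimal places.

N=5 nodes, M=7 members, R=3 reactions → 2N=10, M+R=10
member 0 (0-1): L=4.2793, (cx,cy)=(0.5690,0.8223)
member 1 (0-2): L=5.2320, (cx,cy)=(1.0000,0.0000)
member 2 (1-2): L=4.4952, (cx,cy)=(0.6222,-0.7828)
member 3 (1-3): L=4.6111, (cx,cy)=(0.9995,-0.0304)
member 4 (2-3): L=3.8342, (cx,cy)=(0.4726,0.8813)
member 5 (2-4): L=4.5680, (cx,cy)=(1.0000,0.0000)
member 6 (3-4): L=4.3604, (cx,cy)=(0.6321,-0.7749)
solve A·x = −loads:
  F[0-1] = -2004.3896 N (compression)
  F[0-2] = -317.9312 N (compression)
  F[1-2] = +2202.9320 N (tension)
  F[1-3] = -2512.4024 N (compression)
  F[2-3] = +1885.7943 N (tension)
  F[2-4] = +3296.1457 N (tension)
  F[3-4] = -5215.0026 N (compression)
  Rx@0 = +1458.4600 N
  Ry@0 = +1648.2632 N
  Ry@4 = +4041.2468 N

-2004.390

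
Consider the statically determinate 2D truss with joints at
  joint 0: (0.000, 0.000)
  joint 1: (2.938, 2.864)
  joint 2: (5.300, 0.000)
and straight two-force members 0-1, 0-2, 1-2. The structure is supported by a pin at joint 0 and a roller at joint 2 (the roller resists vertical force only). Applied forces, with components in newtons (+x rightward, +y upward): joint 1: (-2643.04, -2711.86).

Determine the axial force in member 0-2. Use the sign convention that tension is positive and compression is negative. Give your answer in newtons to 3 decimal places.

61.897

N=3 nodes, M=3 members, R=3 reactions → 2N=6, M+R=6
member 0 (0-1): L=4.1030, (cx,cy)=(0.7161,0.6980)
member 1 (0-2): L=5.3000, (cx,cy)=(1.0000,0.0000)
member 2 (1-2): L=3.7123, (cx,cy)=(0.6363,-0.7715)
solve A·x = −loads:
  F[0-1] = -3777.4912 N (compression)
  F[0-2] = +61.8973 N (tension)
  F[1-2] = -97.2839 N (compression)
  Rx@0 = +2643.0400 N
  Ry@0 = +2636.8075 N
  Ry@2 = +75.0525 N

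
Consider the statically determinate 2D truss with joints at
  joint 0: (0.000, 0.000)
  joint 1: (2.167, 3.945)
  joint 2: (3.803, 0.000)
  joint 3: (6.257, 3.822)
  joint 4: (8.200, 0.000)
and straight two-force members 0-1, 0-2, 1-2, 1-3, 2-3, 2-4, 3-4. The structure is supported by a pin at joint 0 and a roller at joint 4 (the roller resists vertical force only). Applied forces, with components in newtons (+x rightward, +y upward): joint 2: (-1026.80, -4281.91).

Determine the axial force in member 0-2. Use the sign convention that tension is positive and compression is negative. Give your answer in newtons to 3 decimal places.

234.423

N=5 nodes, M=7 members, R=3 reactions → 2N=10, M+R=10
member 0 (0-1): L=4.5010, (cx,cy)=(0.4814,0.8765)
member 1 (0-2): L=3.8030, (cx,cy)=(1.0000,0.0000)
member 2 (1-2): L=4.2708, (cx,cy)=(0.3831,-0.9237)
member 3 (1-3): L=4.0918, (cx,cy)=(0.9995,-0.0301)
member 4 (2-3): L=4.5420, (cx,cy)=(0.5403,0.8415)
member 5 (2-4): L=4.3970, (cx,cy)=(1.0000,0.0000)
member 6 (3-4): L=4.2875, (cx,cy)=(0.4532,-0.8914)
solve A·x = −loads:
  F[0-1] = -2619.6376 N (compression)
  F[0-2] = +234.4235 N (tension)
  F[1-2] = +2558.6205 N (tension)
  F[1-3] = -2242.3640 N (compression)
  F[2-3] = +2279.8690 N (tension)
  F[2-4] = +1009.5600 N (tension)
  F[3-4] = -2227.7514 N (compression)
  Rx@0 = +1026.8000 N
  Ry@0 = +2296.0437 N
  Ry@4 = +1985.8663 N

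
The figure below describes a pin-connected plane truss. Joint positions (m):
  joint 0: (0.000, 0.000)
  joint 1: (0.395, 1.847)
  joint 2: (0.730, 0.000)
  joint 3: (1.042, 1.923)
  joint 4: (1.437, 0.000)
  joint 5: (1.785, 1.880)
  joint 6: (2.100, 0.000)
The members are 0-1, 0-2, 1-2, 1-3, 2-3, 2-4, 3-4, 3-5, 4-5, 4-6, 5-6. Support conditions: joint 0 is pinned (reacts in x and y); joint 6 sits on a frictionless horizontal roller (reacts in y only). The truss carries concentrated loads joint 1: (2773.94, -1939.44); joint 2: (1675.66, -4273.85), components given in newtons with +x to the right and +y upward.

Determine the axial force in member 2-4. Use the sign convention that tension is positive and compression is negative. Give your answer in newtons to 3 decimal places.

N=7 nodes, M=11 members, R=3 reactions → 2N=14, M+R=14
member 0 (0-1): L=1.8888, (cx,cy)=(0.2091,0.9779)
member 1 (0-2): L=0.7300, (cx,cy)=(1.0000,0.0000)
member 2 (1-2): L=1.8771, (cx,cy)=(0.1785,-0.9839)
member 3 (1-3): L=0.6514, (cx,cy)=(0.9932,0.1167)
member 4 (2-3): L=1.9481, (cx,cy)=(0.1602,0.9871)
member 5 (2-4): L=0.7070, (cx,cy)=(1.0000,0.0000)
member 6 (3-4): L=1.9631, (cx,cy)=(0.2012,-0.9795)
member 7 (3-5): L=0.7442, (cx,cy)=(0.9983,-0.0578)
member 8 (4-5): L=1.9119, (cx,cy)=(0.1820,0.9833)
member 9 (4-6): L=0.6630, (cx,cy)=(1.0000,0.0000)
member 10 (5-6): L=1.9062, (cx,cy)=(0.1652,-0.9863)
solve A·x = −loads:
  F[0-1] = -1966.5580 N (compression)
  F[0-2] = +4860.8689 N (tension)
  F[1-2] = -388.6107 N (compression)
  F[1-3] = -3137.2789 N (compression)
  F[2-3] = +4717.1090 N (tension)
  F[2-4] = +2360.4004 N (tension)
  F[3-4] = -4291.3474 N (compression)
  F[3-5] = -1499.4546 N (compression)
  F[4-5] = +4274.9937 N (tension)
  F[4-6] = +718.8396 N (tension)
  F[5-6] = -4350.0225 N (compression)
  Rx@0 = -4449.6000 N
  Ry@0 = +1923.0726 N
  Ry@6 = +4290.2174 N

2360.400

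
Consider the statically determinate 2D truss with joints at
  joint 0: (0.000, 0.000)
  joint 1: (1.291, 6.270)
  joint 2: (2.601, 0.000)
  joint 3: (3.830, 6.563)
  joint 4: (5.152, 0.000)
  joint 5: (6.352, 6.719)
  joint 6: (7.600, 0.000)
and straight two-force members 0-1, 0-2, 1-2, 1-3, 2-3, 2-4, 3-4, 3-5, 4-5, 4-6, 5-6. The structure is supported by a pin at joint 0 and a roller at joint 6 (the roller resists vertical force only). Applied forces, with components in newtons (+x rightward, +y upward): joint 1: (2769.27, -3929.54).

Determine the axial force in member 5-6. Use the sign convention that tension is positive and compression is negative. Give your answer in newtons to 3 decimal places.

-3002.645

N=7 nodes, M=11 members, R=3 reactions → 2N=14, M+R=14
member 0 (0-1): L=6.4015, (cx,cy)=(0.2017,0.9795)
member 1 (0-2): L=2.6010, (cx,cy)=(1.0000,0.0000)
member 2 (1-2): L=6.4054, (cx,cy)=(0.2045,-0.9789)
member 3 (1-3): L=2.5559, (cx,cy)=(0.9934,0.1146)
member 4 (2-3): L=6.6771, (cx,cy)=(0.1841,0.9829)
member 5 (2-4): L=2.5510, (cx,cy)=(1.0000,0.0000)
member 6 (3-4): L=6.6948, (cx,cy)=(0.1975,-0.9803)
member 7 (3-5): L=2.5268, (cx,cy)=(0.9981,0.0617)
member 8 (4-5): L=6.8253, (cx,cy)=(0.1758,0.9844)
member 9 (4-6): L=2.4480, (cx,cy)=(1.0000,0.0000)
member 10 (5-6): L=6.8339, (cx,cy)=(0.1826,-0.9832)
solve A·x = −loads:
  F[0-1] = -997.8907 N (compression)
  F[0-2] = +2970.5152 N (tension)
  F[1-2] = -3286.8492 N (compression)
  F[1-3] = -2313.5570 N (compression)
  F[2-3] = +3273.3021 N (tension)
  F[2-4] = +1695.8121 N (tension)
  F[3-4] = -3080.0743 N (compression)
  F[3-5] = -1089.6808 N (compression)
  F[4-5] = +3067.2046 N (tension)
  F[4-6] = +548.3385 N (tension)
  F[5-6] = -3002.6454 N (compression)
  Rx@0 = -2769.2700 N
  Ry@0 = +977.3875 N
  Ry@6 = +2952.1525 N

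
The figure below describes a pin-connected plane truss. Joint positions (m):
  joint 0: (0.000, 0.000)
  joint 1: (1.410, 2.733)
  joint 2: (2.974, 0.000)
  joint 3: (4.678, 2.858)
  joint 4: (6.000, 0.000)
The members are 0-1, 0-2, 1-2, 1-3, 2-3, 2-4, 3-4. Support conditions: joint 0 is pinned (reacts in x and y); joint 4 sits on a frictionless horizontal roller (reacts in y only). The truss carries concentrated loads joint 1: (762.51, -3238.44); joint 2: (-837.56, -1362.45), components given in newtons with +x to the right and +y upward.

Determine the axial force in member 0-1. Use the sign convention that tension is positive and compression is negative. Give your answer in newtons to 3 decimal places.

-3170.046

N=5 nodes, M=7 members, R=3 reactions → 2N=10, M+R=10
member 0 (0-1): L=3.0753, (cx,cy)=(0.4585,0.8887)
member 1 (0-2): L=2.9740, (cx,cy)=(1.0000,0.0000)
member 2 (1-2): L=3.1489, (cx,cy)=(0.4967,-0.8679)
member 3 (1-3): L=3.2704, (cx,cy)=(0.9993,0.0382)
member 4 (2-3): L=3.3274, (cx,cy)=(0.5121,0.8589)
member 5 (2-4): L=3.0260, (cx,cy)=(1.0000,0.0000)
member 6 (3-4): L=3.1489, (cx,cy)=(0.4198,-0.9076)
solve A·x = −loads:
  F[0-1] = -3170.0460 N (compression)
  F[0-2] = +1378.3965 N (tension)
  F[1-2] = -570.4941 N (compression)
  F[1-3] = -1934.0132 N (compression)
  F[2-3] = +2162.7110 N (tension)
  F[2-4] = +825.0602 N (tension)
  F[3-4] = -1965.2559 N (compression)
  Rx@0 = +75.0500 N
  Ry@0 = +2817.2122 N
  Ry@4 = +1783.6778 N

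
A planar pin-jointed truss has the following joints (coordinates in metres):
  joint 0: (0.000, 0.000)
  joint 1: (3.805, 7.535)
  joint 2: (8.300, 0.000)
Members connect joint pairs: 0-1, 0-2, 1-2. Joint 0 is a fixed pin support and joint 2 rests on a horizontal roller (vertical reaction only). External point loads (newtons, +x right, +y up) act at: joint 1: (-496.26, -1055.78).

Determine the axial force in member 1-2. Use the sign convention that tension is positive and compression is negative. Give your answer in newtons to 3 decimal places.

-38.990

N=3 nodes, M=3 members, R=3 reactions → 2N=6, M+R=6
member 0 (0-1): L=8.4412, (cx,cy)=(0.4508,0.8926)
member 1 (0-2): L=8.3000, (cx,cy)=(1.0000,0.0000)
member 2 (1-2): L=8.7739, (cx,cy)=(0.5123,-0.8588)
solve A·x = −loads:
  F[0-1] = -1145.2451 N (compression)
  F[0-2] = +19.9753 N (tension)
  F[1-2] = -38.9903 N (compression)
  Rx@0 = +496.2600 N
  Ry@0 = +1022.2952 N
  Ry@2 = +33.4848 N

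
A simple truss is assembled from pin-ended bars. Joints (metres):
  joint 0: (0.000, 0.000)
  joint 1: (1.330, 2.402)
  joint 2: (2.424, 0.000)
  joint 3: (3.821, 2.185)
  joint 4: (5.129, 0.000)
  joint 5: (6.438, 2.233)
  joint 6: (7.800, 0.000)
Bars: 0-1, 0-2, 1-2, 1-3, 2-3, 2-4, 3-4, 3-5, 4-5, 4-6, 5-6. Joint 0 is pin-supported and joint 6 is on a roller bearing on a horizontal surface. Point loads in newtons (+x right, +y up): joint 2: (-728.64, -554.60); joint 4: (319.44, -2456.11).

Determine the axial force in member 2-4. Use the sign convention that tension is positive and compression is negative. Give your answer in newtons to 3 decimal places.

2104.100

N=7 nodes, M=11 members, R=3 reactions → 2N=14, M+R=14
member 0 (0-1): L=2.7456, (cx,cy)=(0.4844,0.8748)
member 1 (0-2): L=2.4240, (cx,cy)=(1.0000,0.0000)
member 2 (1-2): L=2.6394, (cx,cy)=(0.4145,-0.9101)
member 3 (1-3): L=2.5004, (cx,cy)=(0.9962,-0.0868)
member 4 (2-3): L=2.5934, (cx,cy)=(0.5387,0.8425)
member 5 (2-4): L=2.7050, (cx,cy)=(1.0000,0.0000)
member 6 (3-4): L=2.5466, (cx,cy)=(0.5136,-0.8580)
member 7 (3-5): L=2.6174, (cx,cy)=(0.9998,0.0183)
member 8 (4-5): L=2.5884, (cx,cy)=(0.5057,0.8627)
member 9 (4-6): L=2.6710, (cx,cy)=(1.0000,0.0000)
member 10 (5-6): L=2.6156, (cx,cy)=(0.5207,-0.8537)
solve A·x = −loads:
  F[0-1] = -1398.3158 N (compression)
  F[0-2] = +268.1518 N (tension)
  F[1-2] = +1467.2672 N (tension)
  F[1-3] = -1290.3849 N (compression)
  F[2-3] = -926.6212 N (compression)
  F[2-4] = +2104.1000 N (tension)
  F[3-4] = +733.1679 N (tension)
  F[3-5] = -2161.6001 N (compression)
  F[4-5] = +2117.8246 N (tension)
  F[4-6] = +1090.2114 N (tension)
  F[5-6] = -2093.6495 N (compression)
  Rx@0 = +409.2000 N
  Ry@0 = +1223.3076 N
  Ry@6 = +1787.4024 N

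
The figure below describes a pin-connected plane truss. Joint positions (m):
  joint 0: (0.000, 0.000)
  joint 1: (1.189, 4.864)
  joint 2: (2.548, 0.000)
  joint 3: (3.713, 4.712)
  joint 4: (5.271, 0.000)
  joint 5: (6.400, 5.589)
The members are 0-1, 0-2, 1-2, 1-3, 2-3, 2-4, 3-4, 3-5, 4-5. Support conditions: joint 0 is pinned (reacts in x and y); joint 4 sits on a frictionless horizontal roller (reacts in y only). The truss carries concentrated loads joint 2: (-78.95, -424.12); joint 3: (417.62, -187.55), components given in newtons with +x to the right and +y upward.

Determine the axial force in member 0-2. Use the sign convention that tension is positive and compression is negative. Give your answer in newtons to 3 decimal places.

N=6 nodes, M=9 members, R=3 reactions → 2N=12, M+R=12
member 0 (0-1): L=5.0072, (cx,cy)=(0.2375,0.9714)
member 1 (0-2): L=2.5480, (cx,cy)=(1.0000,0.0000)
member 2 (1-2): L=5.0503, (cx,cy)=(0.2691,-0.9631)
member 3 (1-3): L=2.5286, (cx,cy)=(0.9982,-0.0601)
member 4 (2-3): L=4.8539, (cx,cy)=(0.2400,0.9708)
member 5 (2-4): L=2.7230, (cx,cy)=(1.0000,0.0000)
member 6 (3-4): L=4.9629, (cx,cy)=(0.3139,-0.9494)
member 7 (3-5): L=2.8265, (cx,cy)=(0.9506,0.3103)
member 8 (4-5): L=5.7019, (cx,cy)=(0.1980,0.9802)
solve A·x = −loads:
  F[0-1] = +101.7030 N (tension)
  F[0-2] = +314.5199 N (tension)
  F[1-2] = -105.8692 N (compression)
  F[1-3] = +52.7342 N (tension)
  F[2-3] = +541.9249 N (tension)
  F[2-4] = +234.9115 N (tension)
  F[3-4] = -748.2932 N (compression)
  F[3-5] = +0.0000 N (tension)
  F[4-5] = -0.0000 N (compression)
  Rx@0 = -338.6700 N
  Ry@0 = -98.7941 N
  Ry@4 = +710.4641 N

314.520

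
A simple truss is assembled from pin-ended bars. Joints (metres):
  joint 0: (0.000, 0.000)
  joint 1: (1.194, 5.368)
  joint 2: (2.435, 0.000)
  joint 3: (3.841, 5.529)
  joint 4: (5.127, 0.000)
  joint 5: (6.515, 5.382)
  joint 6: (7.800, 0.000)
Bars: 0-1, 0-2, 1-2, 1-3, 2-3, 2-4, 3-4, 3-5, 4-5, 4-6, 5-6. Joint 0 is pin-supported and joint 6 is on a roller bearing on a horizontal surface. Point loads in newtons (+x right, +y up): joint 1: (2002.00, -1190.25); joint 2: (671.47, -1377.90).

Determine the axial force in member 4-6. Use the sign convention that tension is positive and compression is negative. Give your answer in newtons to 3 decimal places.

N=7 nodes, M=11 members, R=3 reactions → 2N=14, M+R=14
member 0 (0-1): L=5.4992, (cx,cy)=(0.2171,0.9761)
member 1 (0-2): L=2.4350, (cx,cy)=(1.0000,0.0000)
member 2 (1-2): L=5.5096, (cx,cy)=(0.2252,-0.9743)
member 3 (1-3): L=2.6519, (cx,cy)=(0.9982,0.0607)
member 4 (2-3): L=5.7050, (cx,cy)=(0.2465,0.9692)
member 5 (2-4): L=2.6920, (cx,cy)=(1.0000,0.0000)
member 6 (3-4): L=5.6766, (cx,cy)=(0.2265,-0.9740)
member 7 (3-5): L=2.6780, (cx,cy)=(0.9985,-0.0549)
member 8 (4-5): L=5.5581, (cx,cy)=(0.2497,0.9683)
member 9 (4-6): L=2.6730, (cx,cy)=(1.0000,0.0000)
member 10 (5-6): L=5.5333, (cx,cy)=(0.2322,-0.9727)
solve A·x = −loads:
  F[0-1] = -592.1373 N (compression)
  F[0-2] = +2802.0366 N (tension)
  F[1-2] = -750.8354 N (compression)
  F[1-3] = -1965.0704 N (compression)
  F[2-3] = +2176.5771 N (tension)
  F[2-4] = +1425.0242 N (tension)
  F[3-4] = -1988.2544 N (compression)
  F[3-5] = -976.0675 N (compression)
  F[4-5] = +1999.9257 N (tension)
  F[4-6] = +475.1632 N (tension)
  F[5-6] = -2046.0771 N (compression)
  Rx@0 = -2673.4700 N
  Ry@0 = +578.0114 N
  Ry@6 = +1990.1386 N

475.163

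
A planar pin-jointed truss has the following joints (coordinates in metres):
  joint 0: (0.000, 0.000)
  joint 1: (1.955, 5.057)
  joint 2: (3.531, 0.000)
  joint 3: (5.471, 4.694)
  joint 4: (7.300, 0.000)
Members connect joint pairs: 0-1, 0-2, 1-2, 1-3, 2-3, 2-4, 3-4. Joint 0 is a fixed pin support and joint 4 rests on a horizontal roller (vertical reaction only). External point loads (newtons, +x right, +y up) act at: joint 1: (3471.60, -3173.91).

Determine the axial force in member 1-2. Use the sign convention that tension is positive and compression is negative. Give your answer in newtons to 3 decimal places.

N=5 nodes, M=7 members, R=3 reactions → 2N=10, M+R=10
member 0 (0-1): L=5.4217, (cx,cy)=(0.3606,0.9327)
member 1 (0-2): L=3.5310, (cx,cy)=(1.0000,0.0000)
member 2 (1-2): L=5.2969, (cx,cy)=(0.2975,-0.9547)
member 3 (1-3): L=3.5347, (cx,cy)=(0.9947,-0.1027)
member 4 (2-3): L=5.0791, (cx,cy)=(0.3820,0.9242)
member 5 (2-4): L=3.7690, (cx,cy)=(1.0000,0.0000)
member 6 (3-4): L=5.0377, (cx,cy)=(0.3631,-0.9318)
solve A·x = −loads:
  F[0-1] = +86.8469 N (tension)
  F[0-2] = +3440.2843 N (tension)
  F[1-2] = -3138.2597 N (compression)
  F[1-3] = -2519.8711 N (compression)
  F[2-3] = +3241.9367 N (tension)
  F[2-4] = +1268.2655 N (tension)
  F[3-4] = -3493.2743 N (compression)
  Rx@0 = -3471.6000 N
  Ry@0 = -81.0044 N
  Ry@4 = +3254.9144 N

-3138.260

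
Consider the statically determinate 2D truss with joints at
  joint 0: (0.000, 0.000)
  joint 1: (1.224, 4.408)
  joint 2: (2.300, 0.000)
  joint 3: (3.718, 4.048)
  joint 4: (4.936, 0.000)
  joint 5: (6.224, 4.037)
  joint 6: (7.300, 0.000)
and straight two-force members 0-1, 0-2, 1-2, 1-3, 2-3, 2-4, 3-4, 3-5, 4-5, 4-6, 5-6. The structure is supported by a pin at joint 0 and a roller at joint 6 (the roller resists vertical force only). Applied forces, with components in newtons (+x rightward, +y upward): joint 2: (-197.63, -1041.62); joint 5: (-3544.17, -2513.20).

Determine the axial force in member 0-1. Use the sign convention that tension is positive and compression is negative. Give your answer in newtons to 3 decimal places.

-3159.020

N=7 nodes, M=11 members, R=3 reactions → 2N=14, M+R=14
member 0 (0-1): L=4.5748, (cx,cy)=(0.2676,0.9635)
member 1 (0-2): L=2.3000, (cx,cy)=(1.0000,0.0000)
member 2 (1-2): L=4.5374, (cx,cy)=(0.2371,-0.9715)
member 3 (1-3): L=2.5198, (cx,cy)=(0.9897,-0.1429)
member 4 (2-3): L=4.2892, (cx,cy)=(0.3306,0.9438)
member 5 (2-4): L=2.6360, (cx,cy)=(1.0000,0.0000)
member 6 (3-4): L=4.2273, (cx,cy)=(0.2881,-0.9576)
member 7 (3-5): L=2.5060, (cx,cy)=(1.0000,-0.0044)
member 8 (4-5): L=4.2375, (cx,cy)=(0.3040,0.9527)
member 9 (4-6): L=2.3640, (cx,cy)=(1.0000,0.0000)
member 10 (5-6): L=4.1779, (cx,cy)=(0.2575,-0.9663)
solve A·x = −loads:
  F[0-1] = -3159.0202 N (compression)
  F[0-2] = -2896.5925 N (compression)
  F[1-2] = +3377.8278 N (tension)
  F[1-3] = -1663.2834 N (compression)
  F[2-3] = -2373.3064 N (compression)
  F[2-4] = -1113.3342 N (compression)
  F[3-4] = +2104.8262 N (tension)
  F[3-5] = -3037.3267 N (compression)
  F[4-5] = -2115.6625 N (compression)
  F[4-6] = +136.1907 N (tension)
  F[5-6] = -528.8067 N (compression)
  Rx@0 = +3741.8000 N
  Ry@0 = +3043.8517 N
  Ry@6 = +510.9683 N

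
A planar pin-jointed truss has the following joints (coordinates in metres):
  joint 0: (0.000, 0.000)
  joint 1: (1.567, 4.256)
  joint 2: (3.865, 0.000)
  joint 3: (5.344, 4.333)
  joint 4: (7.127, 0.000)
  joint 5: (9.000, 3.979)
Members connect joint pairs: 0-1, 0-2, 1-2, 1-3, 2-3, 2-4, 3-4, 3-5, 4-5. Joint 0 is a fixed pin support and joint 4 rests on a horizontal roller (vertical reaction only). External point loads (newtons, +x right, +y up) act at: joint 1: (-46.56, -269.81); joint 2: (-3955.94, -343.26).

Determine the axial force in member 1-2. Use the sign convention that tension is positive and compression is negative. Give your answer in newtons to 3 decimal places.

N=6 nodes, M=9 members, R=3 reactions → 2N=12, M+R=12
member 0 (0-1): L=4.5353, (cx,cy)=(0.3455,0.9384)
member 1 (0-2): L=3.8650, (cx,cy)=(1.0000,0.0000)
member 2 (1-2): L=4.8368, (cx,cy)=(0.4751,-0.8799)
member 3 (1-3): L=3.7778, (cx,cy)=(0.9998,0.0204)
member 4 (2-3): L=4.5785, (cx,cy)=(0.3230,0.9464)
member 5 (2-4): L=3.2620, (cx,cy)=(1.0000,0.0000)
member 6 (3-4): L=4.6855, (cx,cy)=(0.3805,-0.9248)
member 7 (3-5): L=3.6731, (cx,cy)=(0.9953,-0.0964)
member 8 (4-5): L=4.3978, (cx,cy)=(0.4259,0.9048)
solve A·x = −loads:
  F[0-1] = -421.3491 N (compression)
  F[0-2] = -3856.9192 N (compression)
  F[1-2] = +138.9049 N (tension)
  F[1-3] = -165.0503 N (compression)
  F[2-3] = +233.5555 N (tension)
  F[2-4] = +89.5696 N (tension)
  F[3-4] = -235.3781 N (compression)
  F[3-5] = -0.0000 N (compression)
  F[4-5] = +0.0000 N (tension)
  Rx@0 = +4002.5000 N
  Ry@0 = +395.4002 N
  Ry@4 = +217.6698 N

138.905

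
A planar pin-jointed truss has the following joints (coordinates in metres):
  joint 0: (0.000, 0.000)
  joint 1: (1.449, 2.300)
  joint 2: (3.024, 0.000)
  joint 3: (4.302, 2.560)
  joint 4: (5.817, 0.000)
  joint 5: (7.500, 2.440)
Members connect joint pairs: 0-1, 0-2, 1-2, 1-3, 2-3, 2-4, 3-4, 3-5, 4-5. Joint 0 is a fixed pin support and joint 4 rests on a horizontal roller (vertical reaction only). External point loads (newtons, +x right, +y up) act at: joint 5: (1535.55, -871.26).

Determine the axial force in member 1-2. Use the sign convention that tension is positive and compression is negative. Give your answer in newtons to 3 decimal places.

-963.664

N=6 nodes, M=9 members, R=3 reactions → 2N=12, M+R=12
member 0 (0-1): L=2.7184, (cx,cy)=(0.5330,0.8461)
member 1 (0-2): L=3.0240, (cx,cy)=(1.0000,0.0000)
member 2 (1-2): L=2.7876, (cx,cy)=(0.5650,-0.8251)
member 3 (1-3): L=2.8648, (cx,cy)=(0.9959,0.0908)
member 4 (2-3): L=2.8613, (cx,cy)=(0.4467,0.8947)
member 5 (2-4): L=2.7930, (cx,cy)=(1.0000,0.0000)
member 6 (3-4): L=2.9747, (cx,cy)=(0.5093,-0.8606)
member 7 (3-5): L=3.2003, (cx,cy)=(0.9993,-0.0375)
member 8 (4-5): L=2.9641, (cx,cy)=(0.5678,0.8232)
solve A·x = −loads:
  F[0-1] = +1059.1985 N (tension)
  F[0-2] = +970.9573 N (tension)
  F[1-2] = -963.6643 N (compression)
  F[1-3] = +1113.6641 N (tension)
  F[2-3] = +888.6792 N (tension)
  F[2-4] = +29.5494 N (tension)
  F[3-4] = -1132.1575 N (compression)
  F[3-5] = +2084.0690 N (tension)
  F[4-5] = -963.4814 N (compression)
  Rx@0 = -1535.5500 N
  Ry@0 = -896.1789 N
  Ry@4 = +1767.4389 N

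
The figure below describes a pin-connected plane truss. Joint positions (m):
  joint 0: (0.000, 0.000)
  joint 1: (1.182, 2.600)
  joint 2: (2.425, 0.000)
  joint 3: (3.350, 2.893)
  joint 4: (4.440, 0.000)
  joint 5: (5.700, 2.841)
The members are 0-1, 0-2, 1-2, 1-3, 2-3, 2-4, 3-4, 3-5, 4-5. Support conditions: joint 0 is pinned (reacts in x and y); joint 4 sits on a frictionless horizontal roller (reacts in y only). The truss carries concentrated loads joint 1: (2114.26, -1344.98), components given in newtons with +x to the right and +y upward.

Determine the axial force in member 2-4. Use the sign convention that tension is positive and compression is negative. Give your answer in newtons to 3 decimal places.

N=6 nodes, M=9 members, R=3 reactions → 2N=12, M+R=12
member 0 (0-1): L=2.8561, (cx,cy)=(0.4139,0.9103)
member 1 (0-2): L=2.4250, (cx,cy)=(1.0000,0.0000)
member 2 (1-2): L=2.8818, (cx,cy)=(0.4313,-0.9022)
member 3 (1-3): L=2.1877, (cx,cy)=(0.9910,0.1339)
member 4 (2-3): L=3.0373, (cx,cy)=(0.3045,0.9525)
member 5 (2-4): L=2.0150, (cx,cy)=(1.0000,0.0000)
member 6 (3-4): L=3.0915, (cx,cy)=(0.3526,-0.9358)
member 7 (3-5): L=2.3506, (cx,cy)=(0.9998,-0.0221)
member 8 (4-5): L=3.1079, (cx,cy)=(0.4054,0.9141)
solve A·x = −loads:
  F[0-1] = +275.8914 N (tension)
  F[0-2] = +2000.0808 N (tension)
  F[1-2] = -1943.2169 N (compression)
  F[1-3] = -1172.4949 N (compression)
  F[2-3] = +1840.6025 N (tension)
  F[2-4] = +601.3785 N (tension)
  F[3-4] = -1705.6685 N (compression)
  F[3-5] = -0.0000 N (compression)
  F[4-5] = +0.0000 N (tension)
  Rx@0 = -2114.2600 N
  Ry@0 = -251.1557 N
  Ry@4 = +1596.1357 N

601.378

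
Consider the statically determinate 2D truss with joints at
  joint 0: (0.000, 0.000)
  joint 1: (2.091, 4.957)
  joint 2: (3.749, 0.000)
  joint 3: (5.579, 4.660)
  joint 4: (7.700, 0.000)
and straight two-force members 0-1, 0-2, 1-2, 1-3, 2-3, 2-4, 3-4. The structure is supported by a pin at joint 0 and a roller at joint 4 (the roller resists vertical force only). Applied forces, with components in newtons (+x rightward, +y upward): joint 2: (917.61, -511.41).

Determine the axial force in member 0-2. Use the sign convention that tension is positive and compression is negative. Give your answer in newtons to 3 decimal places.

1028.303

N=5 nodes, M=7 members, R=3 reactions → 2N=10, M+R=10
member 0 (0-1): L=5.3800, (cx,cy)=(0.3887,0.9214)
member 1 (0-2): L=3.7490, (cx,cy)=(1.0000,0.0000)
member 2 (1-2): L=5.2269, (cx,cy)=(0.3172,-0.9484)
member 3 (1-3): L=3.5006, (cx,cy)=(0.9964,-0.0848)
member 4 (2-3): L=5.0064, (cx,cy)=(0.3655,0.9308)
member 5 (2-4): L=3.9510, (cx,cy)=(1.0000,0.0000)
member 6 (3-4): L=5.1200, (cx,cy)=(0.4143,-0.9102)
solve A·x = −loads:
  F[0-1] = -284.8045 N (compression)
  F[0-2] = +1028.3031 N (tension)
  F[1-2] = +295.0444 N (tension)
  F[1-3] = -205.0214 N (compression)
  F[2-3] = +248.8208 N (tension)
  F[2-4] = +113.3310 N (tension)
  F[3-4] = -273.5752 N (compression)
  Rx@0 = -917.6100 N
  Ry@0 = +262.4131 N
  Ry@4 = +248.9969 N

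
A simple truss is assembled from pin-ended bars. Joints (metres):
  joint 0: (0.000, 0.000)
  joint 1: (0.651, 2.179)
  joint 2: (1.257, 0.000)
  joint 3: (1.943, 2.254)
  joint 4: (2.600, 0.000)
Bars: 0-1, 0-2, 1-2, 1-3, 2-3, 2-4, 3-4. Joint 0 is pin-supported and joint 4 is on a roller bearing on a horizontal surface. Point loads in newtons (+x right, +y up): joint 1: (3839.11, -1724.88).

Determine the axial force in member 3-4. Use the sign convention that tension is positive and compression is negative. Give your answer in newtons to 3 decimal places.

-3801.220

N=5 nodes, M=7 members, R=3 reactions → 2N=10, M+R=10
member 0 (0-1): L=2.2742, (cx,cy)=(0.2863,0.9582)
member 1 (0-2): L=1.2570, (cx,cy)=(1.0000,0.0000)
member 2 (1-2): L=2.2617, (cx,cy)=(0.2679,-0.9634)
member 3 (1-3): L=1.2942, (cx,cy)=(0.9983,0.0580)
member 4 (2-3): L=2.3561, (cx,cy)=(0.2912,0.9567)
member 5 (2-4): L=1.3430, (cx,cy)=(1.0000,0.0000)
member 6 (3-4): L=2.3478, (cx,cy)=(0.2798,-0.9600)
solve A·x = −loads:
  F[0-1] = +2008.5248 N (tension)
  F[0-2] = +3264.1527 N (tension)
  F[1-2] = -3921.2230 N (compression)
  F[1-3] = -2217.2254 N (compression)
  F[2-3] = +3948.9376 N (tension)
  F[2-4] = +1063.7200 N (tension)
  F[3-4] = -3801.2204 N (compression)
  Rx@0 = -3839.1100 N
  Ry@0 = -1924.4729 N
  Ry@4 = +3649.3529 N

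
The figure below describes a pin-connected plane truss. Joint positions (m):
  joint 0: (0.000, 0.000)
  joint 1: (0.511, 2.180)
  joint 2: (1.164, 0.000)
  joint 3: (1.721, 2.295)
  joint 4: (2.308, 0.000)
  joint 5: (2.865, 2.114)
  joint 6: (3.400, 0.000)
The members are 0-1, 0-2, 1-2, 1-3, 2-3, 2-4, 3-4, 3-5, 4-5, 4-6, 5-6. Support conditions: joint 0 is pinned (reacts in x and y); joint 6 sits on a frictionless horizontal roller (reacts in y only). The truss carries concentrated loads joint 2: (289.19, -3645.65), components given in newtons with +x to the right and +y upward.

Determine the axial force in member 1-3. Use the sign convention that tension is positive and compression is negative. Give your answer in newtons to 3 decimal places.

-1250.334

N=7 nodes, M=11 members, R=3 reactions → 2N=14, M+R=14
member 0 (0-1): L=2.2391, (cx,cy)=(0.2282,0.9736)
member 1 (0-2): L=1.1640, (cx,cy)=(1.0000,0.0000)
member 2 (1-2): L=2.2757, (cx,cy)=(0.2869,-0.9579)
member 3 (1-3): L=1.2155, (cx,cy)=(0.9955,0.0946)
member 4 (2-3): L=2.3616, (cx,cy)=(0.2359,0.9718)
member 5 (2-4): L=1.1440, (cx,cy)=(1.0000,0.0000)
member 6 (3-4): L=2.3689, (cx,cy)=(0.2478,-0.9688)
member 7 (3-5): L=1.1582, (cx,cy)=(0.9877,-0.1563)
member 8 (4-5): L=2.1861, (cx,cy)=(0.2548,0.9670)
member 9 (4-6): L=1.0920, (cx,cy)=(1.0000,0.0000)
member 10 (5-6): L=2.1806, (cx,cy)=(0.2453,-0.9694)
solve A·x = −loads:
  F[0-1] = -2462.5371 N (compression)
  F[0-2] = +851.1848 N (tension)
  F[1-2] = +2379.3074 N (tension)
  F[1-3] = -1250.3335 N (compression)
  F[2-3] = +1406.0667 N (tension)
  F[2-4] = +913.0973 N (tension)
  F[3-4] = -1187.2030 N (compression)
  F[3-5] = -626.6113 N (compression)
  F[4-5] = +1189.4309 N (tension)
  F[4-6] = +315.8623 N (tension)
  F[5-6] = -1287.4471 N (compression)
  Rx@0 = -289.1900 N
  Ry@0 = +2397.5510 N
  Ry@6 = +1248.0990 N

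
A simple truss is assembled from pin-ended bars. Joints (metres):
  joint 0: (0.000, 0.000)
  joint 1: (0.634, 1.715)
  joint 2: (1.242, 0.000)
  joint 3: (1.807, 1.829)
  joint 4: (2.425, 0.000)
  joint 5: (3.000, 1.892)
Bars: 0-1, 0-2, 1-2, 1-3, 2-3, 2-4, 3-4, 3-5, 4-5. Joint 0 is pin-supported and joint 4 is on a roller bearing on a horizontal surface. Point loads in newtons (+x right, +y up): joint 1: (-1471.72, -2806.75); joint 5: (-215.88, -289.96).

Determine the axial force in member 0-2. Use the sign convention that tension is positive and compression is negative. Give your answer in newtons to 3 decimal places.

N=6 nodes, M=9 members, R=3 reactions → 2N=12, M+R=12
member 0 (0-1): L=1.8284, (cx,cy)=(0.3467,0.9380)
member 1 (0-2): L=1.2420, (cx,cy)=(1.0000,0.0000)
member 2 (1-2): L=1.8196, (cx,cy)=(0.3341,-0.9425)
member 3 (1-3): L=1.1785, (cx,cy)=(0.9953,0.0967)
member 4 (2-3): L=1.9143, (cx,cy)=(0.2952,0.9555)
member 5 (2-4): L=1.1830, (cx,cy)=(1.0000,0.0000)
member 6 (3-4): L=1.9306, (cx,cy)=(0.3201,-0.9474)
member 7 (3-5): L=1.1947, (cx,cy)=(0.9986,0.0527)
member 8 (4-5): L=1.9774, (cx,cy)=(0.2908,0.9568)
solve A·x = −loads:
  F[0-1] = -3425.9960 N (compression)
  F[0-2] = -499.6555 N (compression)
  F[1-2] = +445.4121 N (tension)
  F[1-3] = +135.5803 N (tension)
  F[2-3] = -439.3852 N (compression)
  F[2-4] = -221.1399 N (compression)
  F[3-4] = +422.0475 N (tension)
  F[3-5] = -130.0226 N (compression)
  F[4-5] = -295.8886 N (compression)
  Rx@0 = +1687.6000 N
  Ry@0 = +3213.4462 N
  Ry@4 = -116.7362 N

-499.655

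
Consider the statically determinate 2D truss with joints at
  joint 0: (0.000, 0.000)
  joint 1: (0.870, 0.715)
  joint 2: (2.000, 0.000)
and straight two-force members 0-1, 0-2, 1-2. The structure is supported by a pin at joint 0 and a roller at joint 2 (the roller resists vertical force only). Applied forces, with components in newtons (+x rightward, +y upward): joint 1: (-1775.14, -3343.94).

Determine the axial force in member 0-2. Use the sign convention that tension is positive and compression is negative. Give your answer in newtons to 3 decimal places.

1295.946

N=3 nodes, M=3 members, R=3 reactions → 2N=6, M+R=6
member 0 (0-1): L=1.1261, (cx,cy)=(0.7726,0.6349)
member 1 (0-2): L=2.0000, (cx,cy)=(1.0000,0.0000)
member 2 (1-2): L=1.3372, (cx,cy)=(0.8450,-0.5347)
solve A·x = −loads:
  F[0-1] = -3975.1524 N (compression)
  F[0-2] = +1295.9462 N (tension)
  F[1-2] = -1533.5836 N (compression)
  Rx@0 = +1775.1400 N
  Ry@0 = +2523.9387 N
  Ry@2 = +820.0014 N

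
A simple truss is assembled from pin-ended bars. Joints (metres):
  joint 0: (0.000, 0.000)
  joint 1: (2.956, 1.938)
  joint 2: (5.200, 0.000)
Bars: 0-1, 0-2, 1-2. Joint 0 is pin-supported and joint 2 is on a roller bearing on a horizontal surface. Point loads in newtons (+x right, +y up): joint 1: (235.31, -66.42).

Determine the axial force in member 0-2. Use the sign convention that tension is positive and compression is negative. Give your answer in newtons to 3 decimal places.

N=3 nodes, M=3 members, R=3 reactions → 2N=6, M+R=6
member 0 (0-1): L=3.5347, (cx,cy)=(0.8363,0.5483)
member 1 (0-2): L=5.2000, (cx,cy)=(1.0000,0.0000)
member 2 (1-2): L=2.9650, (cx,cy)=(0.7568,-0.6536)
solve A·x = −loads:
  F[0-1] = +107.6728 N (tension)
  F[0-2] = +145.2642 N (tension)
  F[1-2] = -191.9395 N (compression)
  Rx@0 = -235.3100 N
  Ry@0 = -59.0354 N
  Ry@2 = +125.4554 N

145.264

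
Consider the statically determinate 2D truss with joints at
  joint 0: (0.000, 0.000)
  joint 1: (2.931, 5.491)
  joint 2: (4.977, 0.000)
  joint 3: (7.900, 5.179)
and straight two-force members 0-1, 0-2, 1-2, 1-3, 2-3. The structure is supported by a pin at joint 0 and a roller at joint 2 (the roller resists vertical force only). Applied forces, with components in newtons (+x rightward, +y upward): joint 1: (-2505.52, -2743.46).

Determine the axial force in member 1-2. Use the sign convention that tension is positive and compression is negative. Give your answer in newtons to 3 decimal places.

N=4 nodes, M=5 members, R=3 reactions → 2N=8, M+R=8
member 0 (0-1): L=6.2243, (cx,cy)=(0.4709,0.8822)
member 1 (0-2): L=4.9770, (cx,cy)=(1.0000,0.0000)
member 2 (1-2): L=5.8598, (cx,cy)=(0.3492,-0.9371)
member 3 (1-3): L=4.9788, (cx,cy)=(0.9980,-0.0627)
member 4 (2-3): L=5.9469, (cx,cy)=(0.4915,0.8709)
solve A·x = −loads:
  F[0-1] = -4411.8578 N (compression)
  F[0-2] = -427.9905 N (compression)
  F[1-2] = +1225.7755 N (tension)
  F[1-3] = +0.0000 N (tension)
  F[2-3] = -0.0000 N (compression)
  Rx@0 = +2505.5200 N
  Ry@0 = +3892.0895 N
  Ry@2 = -1148.6295 N

1225.776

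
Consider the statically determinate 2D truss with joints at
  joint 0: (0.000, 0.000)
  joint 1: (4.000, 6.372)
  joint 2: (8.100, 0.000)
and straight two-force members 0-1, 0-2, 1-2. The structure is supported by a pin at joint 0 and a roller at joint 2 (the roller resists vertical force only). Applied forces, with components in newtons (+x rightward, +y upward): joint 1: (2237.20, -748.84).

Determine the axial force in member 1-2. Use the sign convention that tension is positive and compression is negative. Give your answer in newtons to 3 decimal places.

-2532.510

N=3 nodes, M=3 members, R=3 reactions → 2N=6, M+R=6
member 0 (0-1): L=7.5235, (cx,cy)=(0.5317,0.8470)
member 1 (0-2): L=8.1000, (cx,cy)=(1.0000,0.0000)
member 2 (1-2): L=7.5771, (cx,cy)=(0.5411,-0.8410)
solve A·x = −loads:
  F[0-1] = +1630.4223 N (tension)
  F[0-2] = +1370.3524 N (tension)
  F[1-2] = -2532.5102 N (compression)
  Rx@0 = -2237.2000 N
  Ry@0 = -1380.8882 N
  Ry@2 = +2129.7282 N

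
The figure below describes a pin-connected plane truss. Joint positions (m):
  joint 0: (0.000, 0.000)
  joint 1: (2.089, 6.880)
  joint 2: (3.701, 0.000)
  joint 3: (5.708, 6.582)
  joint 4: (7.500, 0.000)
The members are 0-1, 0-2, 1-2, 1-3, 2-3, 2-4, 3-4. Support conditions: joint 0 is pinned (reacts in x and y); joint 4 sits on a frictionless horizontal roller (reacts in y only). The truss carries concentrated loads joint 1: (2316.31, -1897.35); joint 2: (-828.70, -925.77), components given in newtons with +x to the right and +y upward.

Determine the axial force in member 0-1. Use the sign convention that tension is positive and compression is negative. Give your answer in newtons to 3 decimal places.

299.959

N=5 nodes, M=7 members, R=3 reactions → 2N=10, M+R=10
member 0 (0-1): L=7.1902, (cx,cy)=(0.2905,0.9569)
member 1 (0-2): L=3.7010, (cx,cy)=(1.0000,0.0000)
member 2 (1-2): L=7.0663, (cx,cy)=(0.2281,-0.9736)
member 3 (1-3): L=3.6312, (cx,cy)=(0.9966,-0.0821)
member 4 (2-3): L=6.8812, (cx,cy)=(0.2917,0.9565)
member 5 (2-4): L=3.7990, (cx,cy)=(1.0000,0.0000)
member 6 (3-4): L=6.8216, (cx,cy)=(0.2627,-0.9649)
solve A·x = −loads:
  F[0-1] = +299.9593 N (tension)
  F[0-2] = +1400.4610 N (tension)
  F[1-2] = -2095.4277 N (compression)
  F[1-3] = -1757.0698 N (compression)
  F[2-3] = +3100.7648 N (tension)
  F[2-4] = +846.7595 N (tension)
  F[3-4] = -3223.3483 N (compression)
  Rx@0 = -1487.6100 N
  Ry@0 = -287.0202 N
  Ry@4 = +3110.1402 N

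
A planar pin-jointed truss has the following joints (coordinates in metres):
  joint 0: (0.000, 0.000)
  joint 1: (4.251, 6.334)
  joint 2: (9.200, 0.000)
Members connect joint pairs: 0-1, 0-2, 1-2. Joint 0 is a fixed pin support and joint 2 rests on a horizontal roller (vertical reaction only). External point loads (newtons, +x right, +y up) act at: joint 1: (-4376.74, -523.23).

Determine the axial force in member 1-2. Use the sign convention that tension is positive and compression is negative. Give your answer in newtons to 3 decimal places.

3517.205

N=3 nodes, M=3 members, R=3 reactions → 2N=6, M+R=6
member 0 (0-1): L=7.6283, (cx,cy)=(0.5573,0.8303)
member 1 (0-2): L=9.2000, (cx,cy)=(1.0000,0.0000)
member 2 (1-2): L=8.0382, (cx,cy)=(0.6157,-0.7880)
solve A·x = −loads:
  F[0-1] = -3967.9956 N (compression)
  F[0-2] = -2165.4992 N (compression)
  F[1-2] = +3517.2051 N (tension)
  Rx@0 = +4376.7400 N
  Ry@0 = +3294.7540 N
  Ry@2 = -2771.5240 N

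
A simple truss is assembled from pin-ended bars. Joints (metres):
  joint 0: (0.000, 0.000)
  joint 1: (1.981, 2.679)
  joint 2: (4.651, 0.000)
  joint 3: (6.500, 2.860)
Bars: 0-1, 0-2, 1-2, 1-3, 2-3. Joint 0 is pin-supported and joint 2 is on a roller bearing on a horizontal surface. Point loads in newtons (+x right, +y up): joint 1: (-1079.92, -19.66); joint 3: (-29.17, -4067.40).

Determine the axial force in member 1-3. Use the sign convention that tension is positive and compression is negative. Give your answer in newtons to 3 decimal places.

N=4 nodes, M=5 members, R=3 reactions → 2N=8, M+R=8
member 0 (0-1): L=3.3319, (cx,cy)=(0.5946,0.8041)
member 1 (0-2): L=4.6510, (cx,cy)=(1.0000,0.0000)
member 2 (1-2): L=3.7823, (cx,cy)=(0.7059,-0.7083)
member 3 (1-3): L=4.5226, (cx,cy)=(0.9992,0.0400)
member 4 (2-3): L=3.4056, (cx,cy)=(0.5429,0.8398)
solve A·x = −loads:
  F[0-1] = +1201.0768 N (tension)
  F[0-2] = -1823.2020 N (compression)
  F[1-2] = -1240.2505 N (compression)
  F[1-3] = +2671.6852 N (tension)
  F[2-3] = -4970.7181 N (compression)
  Rx@0 = +1109.0900 N
  Ry@0 = -965.7275 N
  Ry@2 = +5052.7875 N

2671.685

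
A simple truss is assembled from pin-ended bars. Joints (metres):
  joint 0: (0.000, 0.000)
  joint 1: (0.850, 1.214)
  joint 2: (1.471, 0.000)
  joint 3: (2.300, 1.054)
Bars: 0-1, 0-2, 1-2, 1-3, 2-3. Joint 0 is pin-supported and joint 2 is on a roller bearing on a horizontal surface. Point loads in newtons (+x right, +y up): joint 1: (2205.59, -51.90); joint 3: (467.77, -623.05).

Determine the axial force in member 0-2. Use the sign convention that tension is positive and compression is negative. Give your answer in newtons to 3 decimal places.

N=4 nodes, M=5 members, R=3 reactions → 2N=8, M+R=8
member 0 (0-1): L=1.4820, (cx,cy)=(0.5736,0.8192)
member 1 (0-2): L=1.4710, (cx,cy)=(1.0000,0.0000)
member 2 (1-2): L=1.3636, (cx,cy)=(0.4554,-0.8903)
member 3 (1-3): L=1.4588, (cx,cy)=(0.9940,-0.1097)
member 4 (2-3): L=1.3410, (cx,cy)=(0.6182,0.7860)
solve A·x = −loads:
  F[0-1] = +3033.1152 N (tension)
  F[0-2] = +933.7079 N (tension)
  F[1-2] = -2958.3661 N (compression)
  F[1-3] = +886.6756 N (tension)
  F[2-3] = -668.9504 N (compression)
  Rx@0 = -2673.3600 N
  Ry@0 = -2484.6325 N
  Ry@2 = +3159.5825 N

933.708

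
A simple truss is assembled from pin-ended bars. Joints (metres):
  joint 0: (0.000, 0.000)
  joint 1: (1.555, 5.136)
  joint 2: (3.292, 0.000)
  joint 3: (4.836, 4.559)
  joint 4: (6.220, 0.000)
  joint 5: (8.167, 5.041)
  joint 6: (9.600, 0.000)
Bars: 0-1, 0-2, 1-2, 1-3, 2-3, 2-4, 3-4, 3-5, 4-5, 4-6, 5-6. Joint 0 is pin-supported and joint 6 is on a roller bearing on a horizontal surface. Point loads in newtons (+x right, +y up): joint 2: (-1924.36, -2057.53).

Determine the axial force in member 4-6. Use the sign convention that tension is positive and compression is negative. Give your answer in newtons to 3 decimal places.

200.569

N=7 nodes, M=11 members, R=3 reactions → 2N=14, M+R=14
member 0 (0-1): L=5.3662, (cx,cy)=(0.2898,0.9571)
member 1 (0-2): L=3.2920, (cx,cy)=(1.0000,0.0000)
member 2 (1-2): L=5.4218, (cx,cy)=(0.3204,-0.9473)
member 3 (1-3): L=3.3313, (cx,cy)=(0.9849,-0.1732)
member 4 (2-3): L=4.8134, (cx,cy)=(0.3208,0.9472)
member 5 (2-4): L=2.9280, (cx,cy)=(1.0000,0.0000)
member 6 (3-4): L=4.7644, (cx,cy)=(0.2905,-0.9569)
member 7 (3-5): L=3.3657, (cx,cy)=(0.9897,0.1432)
member 8 (4-5): L=5.4039, (cx,cy)=(0.3603,0.9328)
member 9 (4-6): L=3.3800, (cx,cy)=(1.0000,0.0000)
member 10 (5-6): L=5.2407, (cx,cy)=(0.2734,-0.9619)
solve A·x = −loads:
  F[0-1] = -1412.5754 N (compression)
  F[0-2] = -1515.0315 N (compression)
  F[1-2] = +1598.2428 N (tension)
  F[1-3] = -935.5041 N (compression)
  F[2-3] = +573.8540 N (tension)
  F[2-4] = +737.2876 N (tension)
  F[3-4] = -813.1316 N (compression)
  F[3-5] = -506.3038 N (compression)
  F[4-5] = +834.0870 N (tension)
  F[4-6] = +200.5692 N (tension)
  F[5-6] = -733.5154 N (compression)
  Rx@0 = +1924.3600 N
  Ry@0 = +1351.9687 N
  Ry@6 = +705.5613 N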